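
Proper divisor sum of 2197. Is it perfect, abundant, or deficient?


Proper divisors: 1, 13, 169
Sum = 1 + 13 + 169 = 183
183 < 2197 → deficient

s(2197) = 183 (deficient)


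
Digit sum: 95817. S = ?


9 + 5 + 8 + 1 + 7 = 30


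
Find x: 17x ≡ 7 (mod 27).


GCD(17, 27) = 1, unique solution
a^(-1) mod 27 = 8
x = 8 * 7 mod 27 = 2

x ≡ 2 (mod 27)


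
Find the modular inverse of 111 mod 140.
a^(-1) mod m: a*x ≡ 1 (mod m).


Use the extended Euclidean algorithm on (140, 111); each row r = 140*s + 111*t:
r=140, s=1, t=0
r=111, s=0, t=1
q=1: r=29, s=1, t=-1   [140*(1) + 111*(-1) = 29]
q=3: r=24, s=-3, t=4   [140*(-3) + 111*(4) = 24]
q=1: r=5, s=4, t=-5   [140*(4) + 111*(-5) = 5]
q=4: r=4, s=-19, t=24   [140*(-19) + 111*(24) = 4]
q=1: r=1, s=23, t=-29   [140*(23) + 111*(-29) = 1]
q=4: r=0, s=-111, t=140   [140*(-111) + 111*(140) = 0]
GCD = 1 with t = -29, so 111*(-29) ≡ 1 (mod 140)
Inverse = -29 mod 140 = 111
Check: 111 * 111 = 12321 ≡ 1 (mod 140)

111^(-1) ≡ 111 (mod 140)


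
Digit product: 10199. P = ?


1 × 0 × 1 × 9 × 9 = 0


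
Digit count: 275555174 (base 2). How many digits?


275555174 in base 2 = 10000011011001010001101100110
Number of digits = 29

29 digits (base 2)


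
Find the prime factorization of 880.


880 / 2 = 440
440 / 2 = 220
220 / 2 = 110
110 / 2 = 55
55 / 5 = 11
11 / 11 = 1
880 = 2^4 × 5 × 11


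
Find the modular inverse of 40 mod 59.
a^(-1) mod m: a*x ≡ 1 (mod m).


Use the extended Euclidean algorithm on (59, 40); each row r = 59*s + 40*t:
r=59, s=1, t=0
r=40, s=0, t=1
q=1: r=19, s=1, t=-1   [59*(1) + 40*(-1) = 19]
q=2: r=2, s=-2, t=3   [59*(-2) + 40*(3) = 2]
q=9: r=1, s=19, t=-28   [59*(19) + 40*(-28) = 1]
q=2: r=0, s=-40, t=59   [59*(-40) + 40*(59) = 0]
GCD = 1 with t = -28, so 40*(-28) ≡ 1 (mod 59)
Inverse = -28 mod 59 = 31
Check: 40 * 31 = 1240 ≡ 1 (mod 59)

40^(-1) ≡ 31 (mod 59)


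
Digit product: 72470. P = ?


7 × 2 × 4 × 7 × 0 = 0


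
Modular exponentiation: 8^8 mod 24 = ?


8^1 mod 24 = 8
8^2 mod 24 = 16
8^3 mod 24 = 8
8^4 mod 24 = 16
8^5 mod 24 = 8
8^6 mod 24 = 16
8^7 mod 24 = 8
8^8 mod 24 = 16


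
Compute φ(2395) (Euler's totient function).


2395 = 5 × 479
Prime factors: 5, 479
φ(2395) = 2395 × (1-1/5) × (1-1/479)
= 2395 × 4/5 × 478/479 = 1912

φ(2395) = 1912


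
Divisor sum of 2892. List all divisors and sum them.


Divisors of 2892: 1, 2, 3, 4, 6, 12, 241, 482, 723, 964, 1446, 2892
Sum = 1 + 2 + 3 + 4 + 6 + 12 + 241 + 482 + 723 + 964 + 1446 + 2892 = 6776

σ(2892) = 6776


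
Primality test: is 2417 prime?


Check divisors up to sqrt(2417) = 49.1630
No divisors found.
2417 is prime.

Yes, 2417 is prime


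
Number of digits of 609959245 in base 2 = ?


609959245 in base 2 = 100100010110110011110101001101
Number of digits = 30

30 digits (base 2)


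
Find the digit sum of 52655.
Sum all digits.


5 + 2 + 6 + 5 + 5 = 23


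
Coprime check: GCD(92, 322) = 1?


Euclidean algorithm:
322 = 3 * 92 + 46
92 = 2 * 46 + 0
GCD(92, 322) = 46

No, not coprime (GCD = 46)


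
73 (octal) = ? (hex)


73 (base 8) = 59 (decimal)
59 (decimal) = 3B (base 16)


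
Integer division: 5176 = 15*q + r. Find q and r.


5176 = 15 * 345 + 1
Check: 5175 + 1 = 5176

q = 345, r = 1


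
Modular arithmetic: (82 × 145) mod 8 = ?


82 × 145 = 11890
11890 mod 8 = 2


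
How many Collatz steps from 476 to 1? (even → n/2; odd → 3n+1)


476 → 238 → 119 → 358 → 179 → 538 → 269 → 808 → 404 → 202 → 101 → 304 → 152 → 76 → 38 → 19 → 58 → 29 → 88 → 44 → 22 → 11 → 34 → 17 → 52 → 26 → 13 → 40 → 20 → 10 → 5 → 16 → 8 → 4 → 2 → 1
Total steps = 35

35 steps


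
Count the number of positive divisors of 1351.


1351 = 7^1 × 193^1
d(1351) = (1+1) × (1+1) = 4

4 divisors


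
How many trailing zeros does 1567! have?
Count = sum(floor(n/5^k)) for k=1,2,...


floor(1567/5) = 313
floor(1567/25) = 62
floor(1567/125) = 12
floor(1567/625) = 2
Total = 389

389 trailing zeros


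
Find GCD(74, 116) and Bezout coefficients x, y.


Tabular extended Euclidean (each row: r = 74*s + 116*t):
r=74, s=1, t=0
r=116, s=0, t=1
q=0: r=74, s=1, t=0   [74*(1) + 116*(0) = 74]
q=1: r=42, s=-1, t=1   [74*(-1) + 116*(1) = 42]
q=1: r=32, s=2, t=-1   [74*(2) + 116*(-1) = 32]
q=1: r=10, s=-3, t=2   [74*(-3) + 116*(2) = 10]
q=3: r=2, s=11, t=-7   [74*(11) + 116*(-7) = 2]
q=5: r=0, s=-58, t=37   [74*(-58) + 116*(37) = 0]
GCD = 2; from the row with r=2: x=11, y=-7
Check: 74*(11) + 116*(-7) = 814 - 812 = 2

GCD = 2, x = 11, y = -7


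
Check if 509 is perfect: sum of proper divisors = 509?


Proper divisors of 509: 1
Sum = 1 = 1

No, 509 is not perfect (1 ≠ 509)


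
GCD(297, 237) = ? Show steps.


297 = 1 * 237 + 60
237 = 3 * 60 + 57
60 = 1 * 57 + 3
57 = 19 * 3 + 0
GCD = 3


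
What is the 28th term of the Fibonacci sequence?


Sequence: 1, 1, 2, 3, 5, 8, 13, 21, 34, 55, 89, 144, 233, 377, 610, 987, 1597, 2584, 4181, 6765, 10946, 17711, 28657, 46368, 75025, 121393, 196418, 317811
F(28) = 317811


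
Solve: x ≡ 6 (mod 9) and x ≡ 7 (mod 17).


M = 9*17 = 153
M1 = M/9 = 17, M2 = M/17 = 9
M1^(-1) mod 9 = 8, M2^(-1) mod 17 = 2
x = 6*17*8 + 7*9*2 = 942
942 mod 153 = 24
Check: 24 mod 9 = 6 ✓, 24 mod 17 = 7 ✓

x ≡ 24 (mod 153)


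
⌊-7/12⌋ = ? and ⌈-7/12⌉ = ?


-7/12 = -0.5833
floor = -1
ceil = 0

floor = -1, ceil = 0


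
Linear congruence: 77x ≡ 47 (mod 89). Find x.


GCD(77, 89) = 1, unique solution
a^(-1) mod 89 = 37
x = 37 * 47 mod 89 = 48

x ≡ 48 (mod 89)


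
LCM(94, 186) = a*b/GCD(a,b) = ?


GCD(94, 186) = 2
LCM = 94*186/2 = 17484/2 = 8742

LCM = 8742


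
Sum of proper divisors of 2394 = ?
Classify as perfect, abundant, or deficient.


Proper divisors: 1, 2, 3, 6, 7, 9, 14, 18, 19, 21, 38, 42, 57, 63, 114, 126, 133, 171, 266, 342, 399, 798, 1197
Sum = 1 + 2 + 3 + 6 + 7 + 9 + 14 + 18 + 19 + 21 + 38 + 42 + 57 + 63 + 114 + 126 + 133 + 171 + 266 + 342 + 399 + 798 + 1197 = 3846
3846 > 2394 → abundant

s(2394) = 3846 (abundant)


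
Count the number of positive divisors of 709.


709 = 709^1
d(709) = (1+1) = 2

2 divisors


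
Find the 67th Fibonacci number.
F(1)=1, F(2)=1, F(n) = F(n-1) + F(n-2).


Sequence: 1, 1, 2, 3, 5, 8, 13, 21, 34, 55, 89, 144, 233, 377, 610, 987, 1597, 2584, 4181, 6765, 10946, 17711, 28657, 46368, 75025, 121393, 196418, 317811, 514229, 832040, 1346269, 2178309, 3524578, 5702887, 9227465, 14930352, 24157817, 39088169, 63245986, 102334155, 165580141, 267914296, 433494437, 701408733, 1134903170, 1836311903, 2971215073, 4807526976, 7778742049, 12586269025, 20365011074, 32951280099, 53316291173, 86267571272, 139583862445, 225851433717, 365435296162, 591286729879, 956722026041, 1548008755920, 2504730781961, 4052739537881, 6557470319842, 10610209857723, 17167680177565, 27777890035288, 44945570212853
F(67) = 44945570212853


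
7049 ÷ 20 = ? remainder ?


7049 = 20 * 352 + 9
Check: 7040 + 9 = 7049

q = 352, r = 9


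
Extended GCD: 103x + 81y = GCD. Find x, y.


Tabular extended Euclidean (each row: r = 103*s + 81*t):
r=103, s=1, t=0
r=81, s=0, t=1
q=1: r=22, s=1, t=-1   [103*(1) + 81*(-1) = 22]
q=3: r=15, s=-3, t=4   [103*(-3) + 81*(4) = 15]
q=1: r=7, s=4, t=-5   [103*(4) + 81*(-5) = 7]
q=2: r=1, s=-11, t=14   [103*(-11) + 81*(14) = 1]
q=7: r=0, s=81, t=-103   [103*(81) + 81*(-103) = 0]
GCD = 1; from the row with r=1: x=-11, y=14
Check: 103*(-11) + 81*(14) = -1133 + 1134 = 1

GCD = 1, x = -11, y = 14


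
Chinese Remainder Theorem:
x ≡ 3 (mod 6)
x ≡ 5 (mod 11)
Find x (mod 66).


M = 6*11 = 66
M1 = M/6 = 11, M2 = M/11 = 6
M1^(-1) mod 6 = 5, M2^(-1) mod 11 = 2
x = 3*11*5 + 5*6*2 = 225
225 mod 66 = 27
Check: 27 mod 6 = 3 ✓, 27 mod 11 = 5 ✓

x ≡ 27 (mod 66)


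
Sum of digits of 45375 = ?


4 + 5 + 3 + 7 + 5 = 24


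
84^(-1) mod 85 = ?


Use the extended Euclidean algorithm on (85, 84); each row r = 85*s + 84*t:
r=85, s=1, t=0
r=84, s=0, t=1
q=1: r=1, s=1, t=-1   [85*(1) + 84*(-1) = 1]
q=84: r=0, s=-84, t=85   [85*(-84) + 84*(85) = 0]
GCD = 1 with t = -1, so 84*(-1) ≡ 1 (mod 85)
Inverse = -1 mod 85 = 84
Check: 84 * 84 = 7056 ≡ 1 (mod 85)

84^(-1) ≡ 84 (mod 85)


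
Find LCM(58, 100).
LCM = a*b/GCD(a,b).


GCD(58, 100) = 2
LCM = 58*100/2 = 5800/2 = 2900

LCM = 2900


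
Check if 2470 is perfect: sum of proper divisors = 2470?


Proper divisors of 2470: 1, 2, 5, 10, 13, 19, 26, 38, 65, 95, 130, 190, 247, 494, 1235
Sum = 1 + 2 + 5 + 10 + 13 + 19 + 26 + 38 + 65 + 95 + 130 + 190 + 247 + 494 + 1235 = 2570

No, 2470 is not perfect (2570 ≠ 2470)


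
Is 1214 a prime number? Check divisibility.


1214 / 2 = 607 (exact division)
1214 is NOT prime.

No, 1214 is not prime


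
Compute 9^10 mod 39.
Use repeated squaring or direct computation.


9^1 mod 39 = 9
9^2 mod 39 = 3
9^3 mod 39 = 27
9^4 mod 39 = 9
9^5 mod 39 = 3
9^6 mod 39 = 27
9^7 mod 39 = 9
9^8 mod 39 = 3
9^9 mod 39 = 27
9^10 mod 39 = 9


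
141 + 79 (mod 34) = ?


141 + 79 = 220
220 mod 34 = 16


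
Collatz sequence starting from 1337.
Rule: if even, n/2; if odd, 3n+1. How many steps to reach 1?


1337 → 4012 → 2006 → 1003 → 3010 → 1505 → 4516 → 2258 → 1129 → 3388 → 1694 → 847 → 2542 → 1271 → 3814 → 1907 → 5722 → 2861 → 8584 → 4292 → 2146 → 1073 → 3220 → 1610 → 805 → 2416 → 1208 → 604 → 302 → 151 → 454 → 227 → 682 → 341 → 1024 → 512 → 256 → 128 → 64 → 32 → 16 → 8 → 4 → 2 → 1
Total steps = 44

44 steps


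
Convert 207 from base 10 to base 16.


207 (base 10) = 207 (decimal)
207 (decimal) = CF (base 16)


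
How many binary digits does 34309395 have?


34309395 in base 2 = 10000010111000010100010011
Number of digits = 26

26 digits (base 2)


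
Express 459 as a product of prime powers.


459 / 3 = 153
153 / 3 = 51
51 / 3 = 17
17 / 17 = 1
459 = 3^3 × 17


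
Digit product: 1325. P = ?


1 × 3 × 2 × 5 = 30


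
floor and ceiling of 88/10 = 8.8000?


88/10 = 8.8000
floor = 8
ceil = 9

floor = 8, ceil = 9


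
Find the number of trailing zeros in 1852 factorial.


floor(1852/5) = 370
floor(1852/25) = 74
floor(1852/125) = 14
floor(1852/625) = 2
Total = 460

460 trailing zeros


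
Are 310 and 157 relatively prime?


Euclidean algorithm:
310 = 1 * 157 + 153
157 = 1 * 153 + 4
153 = 38 * 4 + 1
4 = 4 * 1 + 0
GCD(310, 157) = 1

Yes, coprime (GCD = 1)


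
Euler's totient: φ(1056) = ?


1056 = 2^5 × 3 × 11
Prime factors: 2, 3, 11
φ(1056) = 1056 × (1-1/2) × (1-1/3) × (1-1/11)
= 1056 × 1/2 × 2/3 × 10/11 = 320

φ(1056) = 320


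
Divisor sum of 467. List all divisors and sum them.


Divisors of 467: 1, 467
Sum = 1 + 467 = 468

σ(467) = 468


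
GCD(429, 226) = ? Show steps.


429 = 1 * 226 + 203
226 = 1 * 203 + 23
203 = 8 * 23 + 19
23 = 1 * 19 + 4
19 = 4 * 4 + 3
4 = 1 * 3 + 1
3 = 3 * 1 + 0
GCD = 1


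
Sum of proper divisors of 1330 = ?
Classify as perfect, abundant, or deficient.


Proper divisors: 1, 2, 5, 7, 10, 14, 19, 35, 38, 70, 95, 133, 190, 266, 665
Sum = 1 + 2 + 5 + 7 + 10 + 14 + 19 + 35 + 38 + 70 + 95 + 133 + 190 + 266 + 665 = 1550
1550 > 1330 → abundant

s(1330) = 1550 (abundant)


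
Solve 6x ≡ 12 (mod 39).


GCD(6, 39) = 3 divides 12
Divide: 2x ≡ 4 (mod 13)
x ≡ 2 (mod 13)


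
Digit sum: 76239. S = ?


7 + 6 + 2 + 3 + 9 = 27


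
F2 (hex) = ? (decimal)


F2 (base 16) = 242 (decimal)
242 (decimal) = 242 (base 10)


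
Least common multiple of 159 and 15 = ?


GCD(159, 15) = 3
LCM = 159*15/3 = 2385/3 = 795

LCM = 795


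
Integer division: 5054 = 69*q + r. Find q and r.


5054 = 69 * 73 + 17
Check: 5037 + 17 = 5054

q = 73, r = 17


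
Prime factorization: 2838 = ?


2838 / 2 = 1419
1419 / 3 = 473
473 / 11 = 43
43 / 43 = 1
2838 = 2 × 3 × 11 × 43


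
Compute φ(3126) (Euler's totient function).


3126 = 2 × 3 × 521
Prime factors: 2, 3, 521
φ(3126) = 3126 × (1-1/2) × (1-1/3) × (1-1/521)
= 3126 × 1/2 × 2/3 × 520/521 = 1040

φ(3126) = 1040


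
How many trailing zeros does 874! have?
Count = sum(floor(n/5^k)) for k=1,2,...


floor(874/5) = 174
floor(874/25) = 34
floor(874/125) = 6
floor(874/625) = 1
Total = 215

215 trailing zeros


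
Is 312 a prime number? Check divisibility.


312 / 2 = 156 (exact division)
312 is NOT prime.

No, 312 is not prime


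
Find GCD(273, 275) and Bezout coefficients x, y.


Tabular extended Euclidean (each row: r = 273*s + 275*t):
r=273, s=1, t=0
r=275, s=0, t=1
q=0: r=273, s=1, t=0   [273*(1) + 275*(0) = 273]
q=1: r=2, s=-1, t=1   [273*(-1) + 275*(1) = 2]
q=136: r=1, s=137, t=-136   [273*(137) + 275*(-136) = 1]
q=2: r=0, s=-275, t=273   [273*(-275) + 275*(273) = 0]
GCD = 1; from the row with r=1: x=137, y=-136
Check: 273*(137) + 275*(-136) = 37401 - 37400 = 1

GCD = 1, x = 137, y = -136


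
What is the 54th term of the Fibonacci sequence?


Sequence: 1, 1, 2, 3, 5, 8, 13, 21, 34, 55, 89, 144, 233, 377, 610, 987, 1597, 2584, 4181, 6765, 10946, 17711, 28657, 46368, 75025, 121393, 196418, 317811, 514229, 832040, 1346269, 2178309, 3524578, 5702887, 9227465, 14930352, 24157817, 39088169, 63245986, 102334155, 165580141, 267914296, 433494437, 701408733, 1134903170, 1836311903, 2971215073, 4807526976, 7778742049, 12586269025, 20365011074, 32951280099, 53316291173, 86267571272
F(54) = 86267571272


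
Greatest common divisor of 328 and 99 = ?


328 = 3 * 99 + 31
99 = 3 * 31 + 6
31 = 5 * 6 + 1
6 = 6 * 1 + 0
GCD = 1


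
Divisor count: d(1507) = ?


1507 = 11^1 × 137^1
d(1507) = (1+1) × (1+1) = 4

4 divisors


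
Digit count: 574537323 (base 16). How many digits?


574537323 in base 16 = 223EBE6B
Number of digits = 8

8 digits (base 16)


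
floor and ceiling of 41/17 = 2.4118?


41/17 = 2.4118
floor = 2
ceil = 3

floor = 2, ceil = 3


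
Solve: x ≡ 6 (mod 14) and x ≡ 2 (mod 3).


M = 14*3 = 42
M1 = M/14 = 3, M2 = M/3 = 14
M1^(-1) mod 14 = 5, M2^(-1) mod 3 = 2
x = 6*3*5 + 2*14*2 = 146
146 mod 42 = 20
Check: 20 mod 14 = 6 ✓, 20 mod 3 = 2 ✓

x ≡ 20 (mod 42)


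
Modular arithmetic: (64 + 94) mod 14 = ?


64 + 94 = 158
158 mod 14 = 4


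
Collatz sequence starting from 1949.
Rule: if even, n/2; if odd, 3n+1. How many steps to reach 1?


1949 → 5848 → 2924 → 1462 → 731 → 2194 → 1097 → 3292 → 1646 → 823 → 2470 → 1235 → 3706 → 1853 → 5560 → 2780 → 1390 → 695 → 2086 → 1043 → 3130 → 1565 → 4696 → 2348 → 1174 → 587 → 1762 → 881 → 2644 → 1322 → 661 → 1984 → 992 → 496 → 248 → 124 → 62 → 31 → 94 → 47 → 142 → 71 → 214 → 107 → 322 → 161 → 484 → 242 → 121 → 364 → 182 → 91 → 274 → 137 → 412 → 206 → 103 → 310 → 155 → 466 → 233 → 700 → 350 → 175 → 526 → 263 → 790 → 395 → 1186 → 593 → 1780 → 890 → 445 → 1336 → 668 → 334 → 167 → 502 → 251 → 754 → 377 → 1132 → 566 → 283 → 850 → 425 → 1276 → 638 → 319 → 958 → 479 → 1438 → 719 → 2158 → 1079 → 3238 → 1619 → 4858 → 2429 → 7288 → 3644 → 1822 → 911 → 2734 → 1367 → 4102 → 2051 → 6154 → 3077 → 9232 → 4616 → 2308 → 1154 → 577 → 1732 → 866 → 433 → 1300 → 650 → 325 → 976 → 488 → 244 → 122 → 61 → 184 → 92 → 46 → 23 → 70 → 35 → 106 → 53 → 160 → 80 → 40 → 20 → 10 → 5 → 16 → 8 → 4 → 2 → 1
Total steps = 143

143 steps


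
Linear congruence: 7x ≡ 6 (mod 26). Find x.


GCD(7, 26) = 1, unique solution
a^(-1) mod 26 = 15
x = 15 * 6 mod 26 = 12

x ≡ 12 (mod 26)


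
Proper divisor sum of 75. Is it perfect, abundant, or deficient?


Proper divisors: 1, 3, 5, 15, 25
Sum = 1 + 3 + 5 + 15 + 25 = 49
49 < 75 → deficient

s(75) = 49 (deficient)


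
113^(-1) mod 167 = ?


Use the extended Euclidean algorithm on (167, 113); each row r = 167*s + 113*t:
r=167, s=1, t=0
r=113, s=0, t=1
q=1: r=54, s=1, t=-1   [167*(1) + 113*(-1) = 54]
q=2: r=5, s=-2, t=3   [167*(-2) + 113*(3) = 5]
q=10: r=4, s=21, t=-31   [167*(21) + 113*(-31) = 4]
q=1: r=1, s=-23, t=34   [167*(-23) + 113*(34) = 1]
q=4: r=0, s=113, t=-167   [167*(113) + 113*(-167) = 0]
GCD = 1 with t = 34, so 113*(34) ≡ 1 (mod 167)
Inverse = 34 mod 167 = 34
Check: 113 * 34 = 3842 ≡ 1 (mod 167)

113^(-1) ≡ 34 (mod 167)


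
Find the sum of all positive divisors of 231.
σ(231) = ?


Divisors of 231: 1, 3, 7, 11, 21, 33, 77, 231
Sum = 1 + 3 + 7 + 11 + 21 + 33 + 77 + 231 = 384

σ(231) = 384


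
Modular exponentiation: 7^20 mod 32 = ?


7^1 mod 32 = 7
7^2 mod 32 = 17
7^3 mod 32 = 23
7^4 mod 32 = 1
7^5 mod 32 = 7
7^6 mod 32 = 17
7^7 mod 32 = 23
7^8 mod 32 = 1
7^9 mod 32 = 7
7^10 mod 32 = 17
7^11 mod 32 = 23
7^12 mod 32 = 1
7^13 mod 32 = 7
7^14 mod 32 = 17
7^15 mod 32 = 23
7^16 mod 32 = 1
7^17 mod 32 = 7
7^18 mod 32 = 17
7^19 mod 32 = 23
7^20 mod 32 = 1


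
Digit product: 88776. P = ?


8 × 8 × 7 × 7 × 6 = 18816


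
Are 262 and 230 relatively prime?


Euclidean algorithm:
262 = 1 * 230 + 32
230 = 7 * 32 + 6
32 = 5 * 6 + 2
6 = 3 * 2 + 0
GCD(262, 230) = 2

No, not coprime (GCD = 2)


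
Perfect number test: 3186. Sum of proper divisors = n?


Proper divisors of 3186: 1, 2, 3, 6, 9, 18, 27, 54, 59, 118, 177, 354, 531, 1062, 1593
Sum = 1 + 2 + 3 + 6 + 9 + 18 + 27 + 54 + 59 + 118 + 177 + 354 + 531 + 1062 + 1593 = 4014

No, 3186 is not perfect (4014 ≠ 3186)


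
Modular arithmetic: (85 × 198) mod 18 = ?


85 × 198 = 16830
16830 mod 18 = 0


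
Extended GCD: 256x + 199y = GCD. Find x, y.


Tabular extended Euclidean (each row: r = 256*s + 199*t):
r=256, s=1, t=0
r=199, s=0, t=1
q=1: r=57, s=1, t=-1   [256*(1) + 199*(-1) = 57]
q=3: r=28, s=-3, t=4   [256*(-3) + 199*(4) = 28]
q=2: r=1, s=7, t=-9   [256*(7) + 199*(-9) = 1]
q=28: r=0, s=-199, t=256   [256*(-199) + 199*(256) = 0]
GCD = 1; from the row with r=1: x=7, y=-9
Check: 256*(7) + 199*(-9) = 1792 - 1791 = 1

GCD = 1, x = 7, y = -9


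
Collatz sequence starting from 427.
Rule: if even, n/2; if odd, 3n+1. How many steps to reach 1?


427 → 1282 → 641 → 1924 → 962 → 481 → 1444 → 722 → 361 → 1084 → 542 → 271 → 814 → 407 → 1222 → 611 → 1834 → 917 → 2752 → 1376 → 688 → 344 → 172 → 86 → 43 → 130 → 65 → 196 → 98 → 49 → 148 → 74 → 37 → 112 → 56 → 28 → 14 → 7 → 22 → 11 → 34 → 17 → 52 → 26 → 13 → 40 → 20 → 10 → 5 → 16 → 8 → 4 → 2 → 1
Total steps = 53

53 steps


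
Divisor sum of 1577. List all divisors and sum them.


Divisors of 1577: 1, 19, 83, 1577
Sum = 1 + 19 + 83 + 1577 = 1680

σ(1577) = 1680


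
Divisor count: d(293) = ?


293 = 293^1
d(293) = (1+1) = 2

2 divisors


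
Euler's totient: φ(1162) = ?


1162 = 2 × 7 × 83
Prime factors: 2, 7, 83
φ(1162) = 1162 × (1-1/2) × (1-1/7) × (1-1/83)
= 1162 × 1/2 × 6/7 × 82/83 = 492

φ(1162) = 492


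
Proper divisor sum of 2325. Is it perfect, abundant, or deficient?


Proper divisors: 1, 3, 5, 15, 25, 31, 75, 93, 155, 465, 775
Sum = 1 + 3 + 5 + 15 + 25 + 31 + 75 + 93 + 155 + 465 + 775 = 1643
1643 < 2325 → deficient

s(2325) = 1643 (deficient)


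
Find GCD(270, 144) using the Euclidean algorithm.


270 = 1 * 144 + 126
144 = 1 * 126 + 18
126 = 7 * 18 + 0
GCD = 18


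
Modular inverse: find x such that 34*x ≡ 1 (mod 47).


Use the extended Euclidean algorithm on (47, 34); each row r = 47*s + 34*t:
r=47, s=1, t=0
r=34, s=0, t=1
q=1: r=13, s=1, t=-1   [47*(1) + 34*(-1) = 13]
q=2: r=8, s=-2, t=3   [47*(-2) + 34*(3) = 8]
q=1: r=5, s=3, t=-4   [47*(3) + 34*(-4) = 5]
q=1: r=3, s=-5, t=7   [47*(-5) + 34*(7) = 3]
q=1: r=2, s=8, t=-11   [47*(8) + 34*(-11) = 2]
q=1: r=1, s=-13, t=18   [47*(-13) + 34*(18) = 1]
q=2: r=0, s=34, t=-47   [47*(34) + 34*(-47) = 0]
GCD = 1 with t = 18, so 34*(18) ≡ 1 (mod 47)
Inverse = 18 mod 47 = 18
Check: 34 * 18 = 612 ≡ 1 (mod 47)

34^(-1) ≡ 18 (mod 47)


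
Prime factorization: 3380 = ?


3380 / 2 = 1690
1690 / 2 = 845
845 / 5 = 169
169 / 13 = 13
13 / 13 = 1
3380 = 2^2 × 5 × 13^2


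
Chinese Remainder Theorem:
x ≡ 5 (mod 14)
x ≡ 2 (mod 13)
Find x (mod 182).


M = 14*13 = 182
M1 = M/14 = 13, M2 = M/13 = 14
M1^(-1) mod 14 = 13, M2^(-1) mod 13 = 1
x = 5*13*13 + 2*14*1 = 873
873 mod 182 = 145
Check: 145 mod 14 = 5 ✓, 145 mod 13 = 2 ✓

x ≡ 145 (mod 182)


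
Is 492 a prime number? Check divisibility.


492 / 2 = 246 (exact division)
492 is NOT prime.

No, 492 is not prime


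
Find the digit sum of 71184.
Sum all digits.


7 + 1 + 1 + 8 + 4 = 21


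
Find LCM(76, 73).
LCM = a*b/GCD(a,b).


GCD(76, 73) = 1
LCM = 76*73/1 = 5548/1 = 5548

LCM = 5548


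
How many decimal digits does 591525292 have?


591525292 has 9 digits in base 10
floor(log10(591525292)) + 1 = floor(8.7720) + 1 = 9

9 digits (base 10)


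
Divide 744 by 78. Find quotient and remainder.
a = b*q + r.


744 = 78 * 9 + 42
Check: 702 + 42 = 744

q = 9, r = 42


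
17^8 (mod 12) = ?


17^1 mod 12 = 5
17^2 mod 12 = 1
17^3 mod 12 = 5
17^4 mod 12 = 1
17^5 mod 12 = 5
17^6 mod 12 = 1
17^7 mod 12 = 5
17^8 mod 12 = 1


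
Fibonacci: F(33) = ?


Sequence: 1, 1, 2, 3, 5, 8, 13, 21, 34, 55, 89, 144, 233, 377, 610, 987, 1597, 2584, 4181, 6765, 10946, 17711, 28657, 46368, 75025, 121393, 196418, 317811, 514229, 832040, 1346269, 2178309, 3524578
F(33) = 3524578


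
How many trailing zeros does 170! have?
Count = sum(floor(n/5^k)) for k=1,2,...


floor(170/5) = 34
floor(170/25) = 6
floor(170/125) = 1
Total = 41

41 trailing zeros


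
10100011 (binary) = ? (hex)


10100011 (base 2) = 163 (decimal)
163 (decimal) = A3 (base 16)


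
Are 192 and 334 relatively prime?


Euclidean algorithm:
334 = 1 * 192 + 142
192 = 1 * 142 + 50
142 = 2 * 50 + 42
50 = 1 * 42 + 8
42 = 5 * 8 + 2
8 = 4 * 2 + 0
GCD(192, 334) = 2

No, not coprime (GCD = 2)


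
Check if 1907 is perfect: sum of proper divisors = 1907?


Proper divisors of 1907: 1
Sum = 1 = 1

No, 1907 is not perfect (1 ≠ 1907)


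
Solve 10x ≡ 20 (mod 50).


GCD(10, 50) = 10 divides 20
Divide: 1x ≡ 2 (mod 5)
x ≡ 2 (mod 5)


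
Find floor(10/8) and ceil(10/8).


10/8 = 1.2500
floor = 1
ceil = 2

floor = 1, ceil = 2


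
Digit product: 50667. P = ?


5 × 0 × 6 × 6 × 7 = 0


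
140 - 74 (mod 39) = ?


140 - 74 = 66
66 mod 39 = 27


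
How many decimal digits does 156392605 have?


156392605 has 9 digits in base 10
floor(log10(156392605)) + 1 = floor(8.1942) + 1 = 9

9 digits (base 10)


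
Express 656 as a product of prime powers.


656 / 2 = 328
328 / 2 = 164
164 / 2 = 82
82 / 2 = 41
41 / 41 = 1
656 = 2^4 × 41


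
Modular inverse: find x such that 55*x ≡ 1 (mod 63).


Use the extended Euclidean algorithm on (63, 55); each row r = 63*s + 55*t:
r=63, s=1, t=0
r=55, s=0, t=1
q=1: r=8, s=1, t=-1   [63*(1) + 55*(-1) = 8]
q=6: r=7, s=-6, t=7   [63*(-6) + 55*(7) = 7]
q=1: r=1, s=7, t=-8   [63*(7) + 55*(-8) = 1]
q=7: r=0, s=-55, t=63   [63*(-55) + 55*(63) = 0]
GCD = 1 with t = -8, so 55*(-8) ≡ 1 (mod 63)
Inverse = -8 mod 63 = 55
Check: 55 * 55 = 3025 ≡ 1 (mod 63)

55^(-1) ≡ 55 (mod 63)


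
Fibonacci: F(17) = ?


Sequence: 1, 1, 2, 3, 5, 8, 13, 21, 34, 55, 89, 144, 233, 377, 610, 987, 1597
F(17) = 1597


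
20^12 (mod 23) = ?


20^1 mod 23 = 20
20^2 mod 23 = 9
20^3 mod 23 = 19
20^4 mod 23 = 12
20^5 mod 23 = 10
20^6 mod 23 = 16
20^7 mod 23 = 21
20^8 mod 23 = 6
20^9 mod 23 = 5
20^10 mod 23 = 8
20^11 mod 23 = 22
20^12 mod 23 = 3


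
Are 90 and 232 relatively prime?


Euclidean algorithm:
232 = 2 * 90 + 52
90 = 1 * 52 + 38
52 = 1 * 38 + 14
38 = 2 * 14 + 10
14 = 1 * 10 + 4
10 = 2 * 4 + 2
4 = 2 * 2 + 0
GCD(90, 232) = 2

No, not coprime (GCD = 2)


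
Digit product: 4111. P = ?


4 × 1 × 1 × 1 = 4


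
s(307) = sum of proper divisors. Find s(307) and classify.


Proper divisors: 1
Sum = 1 = 1
1 < 307 → deficient

s(307) = 1 (deficient)


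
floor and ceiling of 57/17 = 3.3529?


57/17 = 3.3529
floor = 3
ceil = 4

floor = 3, ceil = 4


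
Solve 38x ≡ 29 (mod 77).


GCD(38, 77) = 1, unique solution
a^(-1) mod 77 = 75
x = 75 * 29 mod 77 = 19

x ≡ 19 (mod 77)


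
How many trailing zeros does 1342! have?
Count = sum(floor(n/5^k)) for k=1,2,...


floor(1342/5) = 268
floor(1342/25) = 53
floor(1342/125) = 10
floor(1342/625) = 2
Total = 333

333 trailing zeros


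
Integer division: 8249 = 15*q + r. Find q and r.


8249 = 15 * 549 + 14
Check: 8235 + 14 = 8249

q = 549, r = 14


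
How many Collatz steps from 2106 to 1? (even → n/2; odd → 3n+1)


2106 → 1053 → 3160 → 1580 → 790 → 395 → 1186 → 593 → 1780 → 890 → 445 → 1336 → 668 → 334 → 167 → 502 → 251 → 754 → 377 → 1132 → 566 → 283 → 850 → 425 → 1276 → 638 → 319 → 958 → 479 → 1438 → 719 → 2158 → 1079 → 3238 → 1619 → 4858 → 2429 → 7288 → 3644 → 1822 → 911 → 2734 → 1367 → 4102 → 2051 → 6154 → 3077 → 9232 → 4616 → 2308 → 1154 → 577 → 1732 → 866 → 433 → 1300 → 650 → 325 → 976 → 488 → 244 → 122 → 61 → 184 → 92 → 46 → 23 → 70 → 35 → 106 → 53 → 160 → 80 → 40 → 20 → 10 → 5 → 16 → 8 → 4 → 2 → 1
Total steps = 81

81 steps


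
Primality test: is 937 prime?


Check divisors up to sqrt(937) = 30.6105
No divisors found.
937 is prime.

Yes, 937 is prime


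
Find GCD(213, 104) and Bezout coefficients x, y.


Tabular extended Euclidean (each row: r = 213*s + 104*t):
r=213, s=1, t=0
r=104, s=0, t=1
q=2: r=5, s=1, t=-2   [213*(1) + 104*(-2) = 5]
q=20: r=4, s=-20, t=41   [213*(-20) + 104*(41) = 4]
q=1: r=1, s=21, t=-43   [213*(21) + 104*(-43) = 1]
q=4: r=0, s=-104, t=213   [213*(-104) + 104*(213) = 0]
GCD = 1; from the row with r=1: x=21, y=-43
Check: 213*(21) + 104*(-43) = 4473 - 4472 = 1

GCD = 1, x = 21, y = -43


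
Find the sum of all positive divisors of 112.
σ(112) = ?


Divisors of 112: 1, 2, 4, 7, 8, 14, 16, 28, 56, 112
Sum = 1 + 2 + 4 + 7 + 8 + 14 + 16 + 28 + 56 + 112 = 248

σ(112) = 248


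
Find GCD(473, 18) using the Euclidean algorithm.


473 = 26 * 18 + 5
18 = 3 * 5 + 3
5 = 1 * 3 + 2
3 = 1 * 2 + 1
2 = 2 * 1 + 0
GCD = 1


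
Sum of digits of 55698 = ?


5 + 5 + 6 + 9 + 8 = 33


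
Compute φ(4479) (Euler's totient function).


4479 = 3 × 1493
Prime factors: 3, 1493
φ(4479) = 4479 × (1-1/3) × (1-1/1493)
= 4479 × 2/3 × 1492/1493 = 2984

φ(4479) = 2984


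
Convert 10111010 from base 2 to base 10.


10111010 (base 2) = 186 (decimal)
186 (decimal) = 186 (base 10)


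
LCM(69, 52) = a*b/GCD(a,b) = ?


GCD(69, 52) = 1
LCM = 69*52/1 = 3588/1 = 3588

LCM = 3588


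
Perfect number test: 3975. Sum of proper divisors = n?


Proper divisors of 3975: 1, 3, 5, 15, 25, 53, 75, 159, 265, 795, 1325
Sum = 1 + 3 + 5 + 15 + 25 + 53 + 75 + 159 + 265 + 795 + 1325 = 2721

No, 3975 is not perfect (2721 ≠ 3975)


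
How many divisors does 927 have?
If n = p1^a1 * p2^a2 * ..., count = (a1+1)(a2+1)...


927 = 3^2 × 103^1
d(927) = (2+1) × (1+1) = 6

6 divisors


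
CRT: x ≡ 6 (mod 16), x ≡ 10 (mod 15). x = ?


M = 16*15 = 240
M1 = M/16 = 15, M2 = M/15 = 16
M1^(-1) mod 16 = 15, M2^(-1) mod 15 = 1
x = 6*15*15 + 10*16*1 = 1510
1510 mod 240 = 70
Check: 70 mod 16 = 6 ✓, 70 mod 15 = 10 ✓

x ≡ 70 (mod 240)


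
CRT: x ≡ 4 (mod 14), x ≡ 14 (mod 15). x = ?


M = 14*15 = 210
M1 = M/14 = 15, M2 = M/15 = 14
M1^(-1) mod 14 = 1, M2^(-1) mod 15 = 14
x = 4*15*1 + 14*14*14 = 2804
2804 mod 210 = 74
Check: 74 mod 14 = 4 ✓, 74 mod 15 = 14 ✓

x ≡ 74 (mod 210)


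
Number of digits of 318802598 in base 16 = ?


318802598 in base 16 = 13008AA6
Number of digits = 8

8 digits (base 16)


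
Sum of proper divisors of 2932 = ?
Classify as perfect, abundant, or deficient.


Proper divisors: 1, 2, 4, 733, 1466
Sum = 1 + 2 + 4 + 733 + 1466 = 2206
2206 < 2932 → deficient

s(2932) = 2206 (deficient)


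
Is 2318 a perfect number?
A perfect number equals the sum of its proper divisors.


Proper divisors of 2318: 1, 2, 19, 38, 61, 122, 1159
Sum = 1 + 2 + 19 + 38 + 61 + 122 + 1159 = 1402

No, 2318 is not perfect (1402 ≠ 2318)


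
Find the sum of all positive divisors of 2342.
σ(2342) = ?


Divisors of 2342: 1, 2, 1171, 2342
Sum = 1 + 2 + 1171 + 2342 = 3516

σ(2342) = 3516


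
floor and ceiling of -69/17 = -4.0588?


-69/17 = -4.0588
floor = -5
ceil = -4

floor = -5, ceil = -4


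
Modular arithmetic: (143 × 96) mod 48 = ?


143 × 96 = 13728
13728 mod 48 = 0


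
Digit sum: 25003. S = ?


2 + 5 + 0 + 0 + 3 = 10


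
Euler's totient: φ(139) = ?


139 = 139
Prime factors: 139
φ(139) = 139 × (1-1/139)
= 139 × 138/139 = 138

φ(139) = 138


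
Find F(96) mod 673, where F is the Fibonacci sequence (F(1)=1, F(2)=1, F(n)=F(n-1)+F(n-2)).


F(k) mod 673 for k=1..96:
1, 1, 2, 3, 5, 8, 13, 21, 34, 55, 89, 144, 233, 377, 610, 314, 251, 565, 143, 35, 178, 213, 391, 604, 322, 253, 575, 155, 57, 212, 269, 481, 77, 558, 635, 520, 482, 329, 138, 467, 605, 399, 331, 57, 388, 445, 160, 605, 92, 24, 116, 140, 256, 396, 652, 375, 354, 56, 410, 466, 203, 669, 199, 195, 394, 589, 310, 226, 536, 89, 625, 41, 666, 34, 27, 61, 88, 149, 237, 386, 623, 336, 286, 622, 235, 184, 419, 603, 349, 279, 628, 234, 189, 423, 612, 362
F(96) mod 673 = 362


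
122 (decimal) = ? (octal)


122 (base 10) = 122 (decimal)
122 (decimal) = 172 (base 8)


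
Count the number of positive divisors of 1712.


1712 = 2^4 × 107^1
d(1712) = (4+1) × (1+1) = 10

10 divisors


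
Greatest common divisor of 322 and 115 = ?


322 = 2 * 115 + 92
115 = 1 * 92 + 23
92 = 4 * 23 + 0
GCD = 23


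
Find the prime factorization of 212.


212 / 2 = 106
106 / 2 = 53
53 / 53 = 1
212 = 2^2 × 53


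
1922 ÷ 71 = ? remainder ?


1922 = 71 * 27 + 5
Check: 1917 + 5 = 1922

q = 27, r = 5


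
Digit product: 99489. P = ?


9 × 9 × 4 × 8 × 9 = 23328


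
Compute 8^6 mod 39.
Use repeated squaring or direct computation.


8^1 mod 39 = 8
8^2 mod 39 = 25
8^3 mod 39 = 5
8^4 mod 39 = 1
8^5 mod 39 = 8
8^6 mod 39 = 25


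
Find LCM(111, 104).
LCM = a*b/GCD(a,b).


GCD(111, 104) = 1
LCM = 111*104/1 = 11544/1 = 11544

LCM = 11544


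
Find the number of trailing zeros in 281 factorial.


floor(281/5) = 56
floor(281/25) = 11
floor(281/125) = 2
Total = 69

69 trailing zeros


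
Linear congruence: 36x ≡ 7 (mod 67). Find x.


GCD(36, 67) = 1, unique solution
a^(-1) mod 67 = 54
x = 54 * 7 mod 67 = 43

x ≡ 43 (mod 67)


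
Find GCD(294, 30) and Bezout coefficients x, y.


Tabular extended Euclidean (each row: r = 294*s + 30*t):
r=294, s=1, t=0
r=30, s=0, t=1
q=9: r=24, s=1, t=-9   [294*(1) + 30*(-9) = 24]
q=1: r=6, s=-1, t=10   [294*(-1) + 30*(10) = 6]
q=4: r=0, s=5, t=-49   [294*(5) + 30*(-49) = 0]
GCD = 6; from the row with r=6: x=-1, y=10
Check: 294*(-1) + 30*(10) = -294 + 300 = 6

GCD = 6, x = -1, y = 10


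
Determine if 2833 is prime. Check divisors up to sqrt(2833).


Check divisors up to sqrt(2833) = 53.2259
No divisors found.
2833 is prime.

Yes, 2833 is prime


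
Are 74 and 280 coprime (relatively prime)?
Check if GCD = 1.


Euclidean algorithm:
280 = 3 * 74 + 58
74 = 1 * 58 + 16
58 = 3 * 16 + 10
16 = 1 * 10 + 6
10 = 1 * 6 + 4
6 = 1 * 4 + 2
4 = 2 * 2 + 0
GCD(74, 280) = 2

No, not coprime (GCD = 2)


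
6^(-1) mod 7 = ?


Use the extended Euclidean algorithm on (7, 6); each row r = 7*s + 6*t:
r=7, s=1, t=0
r=6, s=0, t=1
q=1: r=1, s=1, t=-1   [7*(1) + 6*(-1) = 1]
q=6: r=0, s=-6, t=7   [7*(-6) + 6*(7) = 0]
GCD = 1 with t = -1, so 6*(-1) ≡ 1 (mod 7)
Inverse = -1 mod 7 = 6
Check: 6 * 6 = 36 ≡ 1 (mod 7)

6^(-1) ≡ 6 (mod 7)


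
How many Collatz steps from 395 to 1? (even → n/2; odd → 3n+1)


395 → 1186 → 593 → 1780 → 890 → 445 → 1336 → 668 → 334 → 167 → 502 → 251 → 754 → 377 → 1132 → 566 → 283 → 850 → 425 → 1276 → 638 → 319 → 958 → 479 → 1438 → 719 → 2158 → 1079 → 3238 → 1619 → 4858 → 2429 → 7288 → 3644 → 1822 → 911 → 2734 → 1367 → 4102 → 2051 → 6154 → 3077 → 9232 → 4616 → 2308 → 1154 → 577 → 1732 → 866 → 433 → 1300 → 650 → 325 → 976 → 488 → 244 → 122 → 61 → 184 → 92 → 46 → 23 → 70 → 35 → 106 → 53 → 160 → 80 → 40 → 20 → 10 → 5 → 16 → 8 → 4 → 2 → 1
Total steps = 76

76 steps


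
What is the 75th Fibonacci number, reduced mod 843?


F(k) mod 843 for k=1..75:
1, 1, 2, 3, 5, 8, 13, 21, 34, 55, 89, 144, 233, 377, 610, 144, 754, 55, 809, 21, 830, 8, 838, 3, 841, 1, 842, 0, 842, 842, 841, 840, 838, 835, 830, 822, 809, 788, 754, 699, 610, 466, 233, 699, 89, 788, 34, 822, 13, 835, 5, 840, 2, 842, 1, 0, 1, 1, 2, 3, 5, 8, 13, 21, 34, 55, 89, 144, 233, 377, 610, 144, 754, 55, 809
F(75) mod 843 = 809


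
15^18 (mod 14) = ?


15^1 mod 14 = 1
15^2 mod 14 = 1
15^3 mod 14 = 1
15^4 mod 14 = 1
15^5 mod 14 = 1
15^6 mod 14 = 1
15^7 mod 14 = 1
15^8 mod 14 = 1
15^9 mod 14 = 1
15^10 mod 14 = 1
15^11 mod 14 = 1
15^12 mod 14 = 1
15^13 mod 14 = 1
15^14 mod 14 = 1
15^15 mod 14 = 1
15^16 mod 14 = 1
15^17 mod 14 = 1
15^18 mod 14 = 1


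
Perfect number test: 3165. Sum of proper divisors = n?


Proper divisors of 3165: 1, 3, 5, 15, 211, 633, 1055
Sum = 1 + 3 + 5 + 15 + 211 + 633 + 1055 = 1923

No, 3165 is not perfect (1923 ≠ 3165)


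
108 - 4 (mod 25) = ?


108 - 4 = 104
104 mod 25 = 4


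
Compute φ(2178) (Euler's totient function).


2178 = 2 × 3^2 × 11^2
Prime factors: 2, 3, 11
φ(2178) = 2178 × (1-1/2) × (1-1/3) × (1-1/11)
= 2178 × 1/2 × 2/3 × 10/11 = 660

φ(2178) = 660


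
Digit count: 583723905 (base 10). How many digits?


583723905 has 9 digits in base 10
floor(log10(583723905)) + 1 = floor(8.7662) + 1 = 9

9 digits (base 10)


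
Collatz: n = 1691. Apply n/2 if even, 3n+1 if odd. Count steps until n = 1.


1691 → 5074 → 2537 → 7612 → 3806 → 1903 → 5710 → 2855 → 8566 → 4283 → 12850 → 6425 → 19276 → 9638 → 4819 → 14458 → 7229 → 21688 → 10844 → 5422 → 2711 → 8134 → 4067 → 12202 → 6101 → 18304 → 9152 → 4576 → 2288 → 1144 → 572 → 286 → 143 → 430 → 215 → 646 → 323 → 970 → 485 → 1456 → 728 → 364 → 182 → 91 → 274 → 137 → 412 → 206 → 103 → 310 → 155 → 466 → 233 → 700 → 350 → 175 → 526 → 263 → 790 → 395 → 1186 → 593 → 1780 → 890 → 445 → 1336 → 668 → 334 → 167 → 502 → 251 → 754 → 377 → 1132 → 566 → 283 → 850 → 425 → 1276 → 638 → 319 → 958 → 479 → 1438 → 719 → 2158 → 1079 → 3238 → 1619 → 4858 → 2429 → 7288 → 3644 → 1822 → 911 → 2734 → 1367 → 4102 → 2051 → 6154 → 3077 → 9232 → 4616 → 2308 → 1154 → 577 → 1732 → 866 → 433 → 1300 → 650 → 325 → 976 → 488 → 244 → 122 → 61 → 184 → 92 → 46 → 23 → 70 → 35 → 106 → 53 → 160 → 80 → 40 → 20 → 10 → 5 → 16 → 8 → 4 → 2 → 1
Total steps = 135

135 steps


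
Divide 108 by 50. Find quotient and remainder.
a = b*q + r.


108 = 50 * 2 + 8
Check: 100 + 8 = 108

q = 2, r = 8


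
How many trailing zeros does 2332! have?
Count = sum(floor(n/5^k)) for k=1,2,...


floor(2332/5) = 466
floor(2332/25) = 93
floor(2332/125) = 18
floor(2332/625) = 3
Total = 580

580 trailing zeros


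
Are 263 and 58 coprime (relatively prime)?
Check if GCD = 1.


Euclidean algorithm:
263 = 4 * 58 + 31
58 = 1 * 31 + 27
31 = 1 * 27 + 4
27 = 6 * 4 + 3
4 = 1 * 3 + 1
3 = 3 * 1 + 0
GCD(263, 58) = 1

Yes, coprime (GCD = 1)


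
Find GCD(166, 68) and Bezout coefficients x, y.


Tabular extended Euclidean (each row: r = 166*s + 68*t):
r=166, s=1, t=0
r=68, s=0, t=1
q=2: r=30, s=1, t=-2   [166*(1) + 68*(-2) = 30]
q=2: r=8, s=-2, t=5   [166*(-2) + 68*(5) = 8]
q=3: r=6, s=7, t=-17   [166*(7) + 68*(-17) = 6]
q=1: r=2, s=-9, t=22   [166*(-9) + 68*(22) = 2]
q=3: r=0, s=34, t=-83   [166*(34) + 68*(-83) = 0]
GCD = 2; from the row with r=2: x=-9, y=22
Check: 166*(-9) + 68*(22) = -1494 + 1496 = 2

GCD = 2, x = -9, y = 22


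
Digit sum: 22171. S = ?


2 + 2 + 1 + 7 + 1 = 13


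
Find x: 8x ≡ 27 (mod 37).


GCD(8, 37) = 1, unique solution
a^(-1) mod 37 = 14
x = 14 * 27 mod 37 = 8

x ≡ 8 (mod 37)


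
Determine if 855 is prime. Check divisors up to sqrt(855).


855 / 3 = 285 (exact division)
855 is NOT prime.

No, 855 is not prime


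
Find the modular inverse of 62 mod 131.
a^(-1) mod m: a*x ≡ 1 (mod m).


Use the extended Euclidean algorithm on (131, 62); each row r = 131*s + 62*t:
r=131, s=1, t=0
r=62, s=0, t=1
q=2: r=7, s=1, t=-2   [131*(1) + 62*(-2) = 7]
q=8: r=6, s=-8, t=17   [131*(-8) + 62*(17) = 6]
q=1: r=1, s=9, t=-19   [131*(9) + 62*(-19) = 1]
q=6: r=0, s=-62, t=131   [131*(-62) + 62*(131) = 0]
GCD = 1 with t = -19, so 62*(-19) ≡ 1 (mod 131)
Inverse = -19 mod 131 = 112
Check: 62 * 112 = 6944 ≡ 1 (mod 131)

62^(-1) ≡ 112 (mod 131)


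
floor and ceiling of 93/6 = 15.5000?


93/6 = 15.5000
floor = 15
ceil = 16

floor = 15, ceil = 16


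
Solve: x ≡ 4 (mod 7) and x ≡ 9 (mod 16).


M = 7*16 = 112
M1 = M/7 = 16, M2 = M/16 = 7
M1^(-1) mod 7 = 4, M2^(-1) mod 16 = 7
x = 4*16*4 + 9*7*7 = 697
697 mod 112 = 25
Check: 25 mod 7 = 4 ✓, 25 mod 16 = 9 ✓

x ≡ 25 (mod 112)


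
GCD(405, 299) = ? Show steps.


405 = 1 * 299 + 106
299 = 2 * 106 + 87
106 = 1 * 87 + 19
87 = 4 * 19 + 11
19 = 1 * 11 + 8
11 = 1 * 8 + 3
8 = 2 * 3 + 2
3 = 1 * 2 + 1
2 = 2 * 1 + 0
GCD = 1


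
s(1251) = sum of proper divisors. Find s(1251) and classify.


Proper divisors: 1, 3, 9, 139, 417
Sum = 1 + 3 + 9 + 139 + 417 = 569
569 < 1251 → deficient

s(1251) = 569 (deficient)


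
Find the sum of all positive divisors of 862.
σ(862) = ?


Divisors of 862: 1, 2, 431, 862
Sum = 1 + 2 + 431 + 862 = 1296

σ(862) = 1296


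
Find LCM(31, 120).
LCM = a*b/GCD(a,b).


GCD(31, 120) = 1
LCM = 31*120/1 = 3720/1 = 3720

LCM = 3720


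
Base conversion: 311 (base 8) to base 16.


311 (base 8) = 201 (decimal)
201 (decimal) = C9 (base 16)


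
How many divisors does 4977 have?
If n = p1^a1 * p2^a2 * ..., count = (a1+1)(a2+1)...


4977 = 3^2 × 7^1 × 79^1
d(4977) = (2+1) × (1+1) × (1+1) = 12

12 divisors


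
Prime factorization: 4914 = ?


4914 / 2 = 2457
2457 / 3 = 819
819 / 3 = 273
273 / 3 = 91
91 / 7 = 13
13 / 13 = 1
4914 = 2 × 3^3 × 7 × 13


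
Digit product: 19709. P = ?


1 × 9 × 7 × 0 × 9 = 0


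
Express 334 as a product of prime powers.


334 / 2 = 167
167 / 167 = 1
334 = 2 × 167


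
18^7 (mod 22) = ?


18^1 mod 22 = 18
18^2 mod 22 = 16
18^3 mod 22 = 2
18^4 mod 22 = 14
18^5 mod 22 = 10
18^6 mod 22 = 4
18^7 mod 22 = 6


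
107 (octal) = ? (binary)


107 (base 8) = 71 (decimal)
71 (decimal) = 1000111 (base 2)


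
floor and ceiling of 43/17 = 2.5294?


43/17 = 2.5294
floor = 2
ceil = 3

floor = 2, ceil = 3


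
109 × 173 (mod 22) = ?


109 × 173 = 18857
18857 mod 22 = 3


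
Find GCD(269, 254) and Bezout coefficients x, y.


Tabular extended Euclidean (each row: r = 269*s + 254*t):
r=269, s=1, t=0
r=254, s=0, t=1
q=1: r=15, s=1, t=-1   [269*(1) + 254*(-1) = 15]
q=16: r=14, s=-16, t=17   [269*(-16) + 254*(17) = 14]
q=1: r=1, s=17, t=-18   [269*(17) + 254*(-18) = 1]
q=14: r=0, s=-254, t=269   [269*(-254) + 254*(269) = 0]
GCD = 1; from the row with r=1: x=17, y=-18
Check: 269*(17) + 254*(-18) = 4573 - 4572 = 1

GCD = 1, x = 17, y = -18
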